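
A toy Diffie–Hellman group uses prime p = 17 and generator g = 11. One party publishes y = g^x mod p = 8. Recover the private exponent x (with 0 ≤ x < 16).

Successive powers of 11 modulo 17:
  11^0=1  11^1=11  11^2=2  11^3=5  11^4=4  11^5=10
  11^6=8
So 11^6 ≡ 8 (mod 17), giving x = 6.

6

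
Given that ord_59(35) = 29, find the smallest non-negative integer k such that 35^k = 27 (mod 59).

28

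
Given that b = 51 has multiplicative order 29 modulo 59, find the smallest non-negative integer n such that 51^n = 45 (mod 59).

Successive powers of 51 modulo 59:
  51^0=1  51^1=51  51^2=5  51^3=19  51^4=25  51^5=36
  51^6=7  51^7=3  51^8=35  51^9=15  51^10=57  51^11=16
  51^12=49  51^13=21  51^14=9  51^15=46  51^16=45
So 51^16 ≡ 45 (mod 59), giving n = 16.

16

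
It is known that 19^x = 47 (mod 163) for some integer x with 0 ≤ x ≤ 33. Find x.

Compute 19^0 mod 163 = 1, then multiply by 19 repeatedly:
  19^0=1  19^1=19  19^2=35  19^3=13  19^4=84
  19^5=129  19^6=6  19^7=114  19^8=47
Found 47 at exponent 8.

8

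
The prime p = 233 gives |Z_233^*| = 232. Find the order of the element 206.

The order of 206 must divide p − 1 = 232 = 2^3 · 29.
Divisors: 1, 2, 4, 8, 29, 58, 116, 232.
Check each in increasing order: 206^1 ≡ 206;  206^2 ≡ 30;  206^4 ≡ 201;  206^8 ≡ 92;  206^29 ≡ 97;  206^58 ≡ 89;  206^116 ≡ 232;  206^232 ≡ 1.
Smallest exponent giving 1 is 232.

232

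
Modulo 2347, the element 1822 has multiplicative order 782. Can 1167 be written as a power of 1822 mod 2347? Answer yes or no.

1167 ∈ ⟨1822⟩ iff 1167^782 ≡ 1 (mod 2347), since |⟨1822⟩| = 782.
1167^782 mod 2347 = 1.
Since 1 = 1, 1167 lies in the subgroup.

yes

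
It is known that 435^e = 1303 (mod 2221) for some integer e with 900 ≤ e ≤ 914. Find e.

900

Compute 435^900 mod 2221 = 1303, then multiply by 435 repeatedly:
  435^900=1303
Found 1303 at exponent 900.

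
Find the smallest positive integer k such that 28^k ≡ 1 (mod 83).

41

The order of 28 must divide p − 1 = 82 = 2 · 41.
Divisors: 1, 2, 41, 82.
Check each in increasing order: 28^1 ≡ 28;  28^2 ≡ 37;  28^41 ≡ 1.
Smallest exponent giving 1 is 41.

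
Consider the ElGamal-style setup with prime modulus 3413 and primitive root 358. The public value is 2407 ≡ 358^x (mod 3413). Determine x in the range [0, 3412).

2692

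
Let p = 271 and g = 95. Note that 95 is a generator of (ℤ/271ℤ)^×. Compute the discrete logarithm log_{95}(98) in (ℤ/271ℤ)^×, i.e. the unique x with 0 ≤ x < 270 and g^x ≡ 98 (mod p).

102

Baby-step giant-step with m = ceil(sqrt(270)) = 17.
Baby table (95^j mod 271 for j=0..16):
  0:1  1:95  2:82  3:202  4:220  5:33  6:154  7:267
  8:162  9:214  10:5  11:204  12:139  13:197  14:16  15:165
  16:228
Giant step factor: 95^(-17) ≡ 149 (mod 271).
Scan 98·149^i mod 271 for i = 0, 1, …:
  i=0: 98   i=1: 239   i=2: 110   i=3: 130
  i=4: 129   i=5: 251   i=6: 1
Match at i=6, j=0: x = 6·17 + 0 = 102.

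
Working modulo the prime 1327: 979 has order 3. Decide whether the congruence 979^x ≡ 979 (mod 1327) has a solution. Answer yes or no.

yes

⟨979⟩ has order 3; its elements mod 1327 are {1, 347, 979}.
979 is in this set.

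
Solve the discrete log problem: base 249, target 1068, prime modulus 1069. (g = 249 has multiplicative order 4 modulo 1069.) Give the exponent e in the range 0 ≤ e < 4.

2

Successive powers of 249 modulo 1069:
  249^0=1  249^1=249  249^2=1068
So 249^2 ≡ 1068 (mod 1069), giving e = 2.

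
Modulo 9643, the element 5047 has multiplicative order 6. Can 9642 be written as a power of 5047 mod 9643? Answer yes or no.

yes

9642 ∈ ⟨5047⟩ iff 9642^6 ≡ 1 (mod 9643), since |⟨5047⟩| = 6.
9642^6 mod 9643 = 1.
Since 1 = 1, 9642 lies in the subgroup.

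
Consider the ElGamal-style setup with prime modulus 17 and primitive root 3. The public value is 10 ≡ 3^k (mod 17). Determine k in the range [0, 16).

3

Successive powers of 3 modulo 17:
  3^0=1  3^1=3  3^2=9  3^3=10
So 3^3 ≡ 10 (mod 17), giving k = 3.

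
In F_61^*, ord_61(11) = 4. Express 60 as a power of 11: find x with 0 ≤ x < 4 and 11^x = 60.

2

Successive powers of 11 modulo 61:
  11^0=1  11^1=11  11^2=60
So 11^2 ≡ 60 (mod 61), giving x = 2.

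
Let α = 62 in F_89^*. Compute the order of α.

The order of 62 must divide p − 1 = 88 = 2^3 · 11.
Divisors: 1, 2, 4, 8, 11, 22, 44, 88.
Check each in increasing order: 62^1 ≡ 62;  62^2 ≡ 17;  62^4 ≡ 22;  62^8 ≡ 39;  62^11 ≡ 77;  62^22 ≡ 55;  62^44 ≡ 88;  62^88 ≡ 1.
Smallest exponent giving 1 is 88.

88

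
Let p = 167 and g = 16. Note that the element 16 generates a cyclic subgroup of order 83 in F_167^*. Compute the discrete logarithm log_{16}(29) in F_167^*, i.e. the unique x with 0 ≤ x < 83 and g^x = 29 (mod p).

58

Baby-step giant-step with m = ceil(sqrt(83)) = 10.
Baby table (16^j mod 167 for j=0..9):
  0:1  1:16  2:89  3:88  4:72  5:150  6:62  7:157
  8:7  9:112
Giant step factor: 16^(-10) ≡ 141 (mod 167).
Scan 29·141^i mod 167 for i = 0, 1, …:
  i=0: 29   i=1: 81   i=2: 65   i=3: 147
  i=4: 19   i=5: 7
Match at i=5, j=8: x = 5·10 + 8 = 58.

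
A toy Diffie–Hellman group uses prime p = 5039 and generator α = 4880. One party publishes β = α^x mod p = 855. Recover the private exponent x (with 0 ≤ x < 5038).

Baby-step giant-step with m = ceil(sqrt(5038)) = 71.
Baby table (4880^j mod 5039 for j=0..70):
  0:1  1:4880  2:86  3:1443  4:2357  5:3162  6:1142  7:4865
  8:2471  9:153  10:868  11:3080  12:4102  13:2852  14:42  15:3400
  16:3612  17:138  18:3253  19:1790  20:2613  21:2770  22:3002  23:1387
  24:1183  25:3385  26:958  27:3887  28:1764  29:1708  30:534  31:757
  32:573  33:4634  34:3927  35:443  36:109  37:2825  38:4335  39:1078
  40:4963  41:2006  42:3542  43:1190  44:2272  45:1560  46:3910  47:3146
  48:3686  49:3489  50:4578  51:2753  52:666  53:4964  54:1847  55:3628
  56:2633  57:4629  58:4722  59:13  60:2972  61:1118  62:3642  63:407
  64:794  65:4768  66:2777  67:1889  68:1989  69:1206  70:4767
Giant step factor: 4880^(-71) ≡ 4670 (mod 5039).
Scan 855·4670^i mod 5039 for i = 0, 1, …:
  i=0: 855   i=1: 1962   i=2: 1638   i=3: 258
  i=4: 539   i=5: 2669   i=6: 2783   i=7: 1029
  i=8: 3263   i=9: 274     …   i=67: 3204
  i=68: 1889
Match at i=68, j=67: x = 68·71 + 67 = 4895.

4895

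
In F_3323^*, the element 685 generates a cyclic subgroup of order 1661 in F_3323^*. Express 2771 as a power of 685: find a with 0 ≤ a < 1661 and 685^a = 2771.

Baby-step giant-step with m = ceil(sqrt(1661)) = 41.
Baby table (685^j mod 3323 for j=0..40):
  0:1  1:685  2:682  3:1950  4:3227  5:700  6:988  7:2211
  8:2570  9:2583  10:1519  11:416  12:2505  13:1257  14:388  15:3263
  16:2099  17:2279  18:2628  19:2437  20:1199  21:534  22:260  23:1981
  24:1201  25:1904  26:1624  27:2558  28:1009  29:3304  30:277  31:334
  32:2826  33:1824  34:3315  35:1166  36:1190  37:1015  38:768  39:1046
  40:2065
Giant step factor: 685^(-41) ≡ 2013 (mod 3323).
Scan 2771·2013^i mod 3323 for i = 0, 1, …:
  i=0: 2771   i=1: 2029   i=2: 410   i=3: 1226
  i=4: 2272   i=5: 1088   i=6: 287   i=7: 2852
  i=8: 2255   i=9: 97     …   i=21: 442
  i=22: 2505
Match at i=22, j=12: a = 22·41 + 12 = 914.

914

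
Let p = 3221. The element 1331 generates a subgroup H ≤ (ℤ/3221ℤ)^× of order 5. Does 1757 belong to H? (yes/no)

yes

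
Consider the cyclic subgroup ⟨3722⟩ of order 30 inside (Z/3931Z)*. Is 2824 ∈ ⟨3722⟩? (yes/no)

2824 ∈ ⟨3722⟩ iff 2824^30 ≡ 1 (mod 3931), since |⟨3722⟩| = 30.
2824^30 mod 3931 = 2879.
Since 2879 ≠ 1, 2824 does not lie in the subgroup.

no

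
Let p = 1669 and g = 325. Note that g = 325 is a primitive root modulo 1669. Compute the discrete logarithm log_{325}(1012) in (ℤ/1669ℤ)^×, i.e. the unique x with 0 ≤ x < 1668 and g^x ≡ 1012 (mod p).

289

Baby-step giant-step with m = ceil(sqrt(1668)) = 41.
Baby table (325^j mod 1669 for j=0..40):
  0:1  1:325  2:478  3:133  4:1500  5:152  6:999  7:889
  8:188  9:1016  10:1407  11:1638  12:1608  13:203  14:884  15:232
  16:295  17:742  18:814  19:848  20:215  21:1446  22:961  23:222
  24:383  25:969  26:1153  27:869  28:364  29:1470  30:416  31:11
  32:237  33:251  34:1463  35:1479  36:3  37:975  38:1434  39:399
  40:1162
Giant step factor: 325^(-41) ≡ 743 (mod 1669).
Scan 1012·743^i mod 1669 for i = 0, 1, …:
  i=0: 1012   i=1: 866   i=2: 873   i=3: 1067
  i=4: 6   i=5: 1120   i=6: 998   i=7: 478
Match at i=7, j=2: x = 7·41 + 2 = 289.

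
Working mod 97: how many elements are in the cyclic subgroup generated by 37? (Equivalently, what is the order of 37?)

96

The order of 37 must divide p − 1 = 96 = 2^5 · 3.
Divisors: 1, 2, 3, 4, 6, 8, 12, 16, 24, 32, 48, 96.
Check each in increasing order: 37^1 ≡ 37;  37^2 ≡ 11;  37^3 ≡ 19;  37^4 ≡ 24;  37^6 ≡ 70;  37^8 ≡ 91;  37^12 ≡ 50;  37^16 ≡ 36;  37^24 ≡ 75;  37^32 ≡ 35;  37^48 ≡ 96;  37^96 ≡ 1.
Smallest exponent giving 1 is 96.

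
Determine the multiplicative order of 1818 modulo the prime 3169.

3168

The order of 1818 must divide p − 1 = 3168 = 2^5 · 3^2 · 11.
Divisors: 1, 2, 3, 4, 6, 8, 9, 11, 12, 16, 18, 22, 24, 32, 33, 36, 44, 48, 66, 72, 88, 96, 99, 132, 144, 176, 198, 264, 288, 352, 396, 528, 792, 1056, 1584, 3168.
Check each in increasing order: 1818^1 ≡ 1818;  1818^2 ≡ 3026;  1818^3 ≡ 3053;  1818^4 ≡ 1435;  1818^6 ≡ 780;  1818^8 ≡ 2544;  1818^9 ≡ 1421;  1818^11 ≡ 2782;  1818^12 ≡ 3121;  1818^16 ≡ 838;  1818^18 ≡ 588;  1818^22 ≡ 826;  1818^24 ≡ 2304;  1818^32 ≡ 1895;  1818^33 ≡ 407;  1818^36 ≡ 323;  1818^44 ≡ 941;  1818^48 ≡ 341;  1818^66 ≡ 861;  1818^72 ≡ 2921;  1818^88 ≡ 1330;  1818^96 ≡ 2197;  1818^99 ≡ 1837;  1818^132 ≡ 2944;  1818^144 ≡ 1293;  1818^176 ≡ 598;  1818^198 ≡ 2753;  1818^264 ≡ 3090;  1818^288 ≡ 1786;  1818^352 ≡ 2676;  1818^396 ≡ 1930;  1818^528 ≡ 3072;  1818^792 ≡ 1325;  1818^1056 ≡ 3071;  1818^1584 ≡ 3168;  1818^3168 ≡ 1.
Smallest exponent giving 1 is 3168.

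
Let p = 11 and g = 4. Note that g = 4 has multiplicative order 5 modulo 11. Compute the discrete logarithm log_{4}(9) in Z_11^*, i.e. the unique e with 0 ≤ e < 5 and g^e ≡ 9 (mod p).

3

Successive powers of 4 modulo 11:
  4^0=1  4^1=4  4^2=5  4^3=9
So 4^3 ≡ 9 (mod 11), giving e = 3.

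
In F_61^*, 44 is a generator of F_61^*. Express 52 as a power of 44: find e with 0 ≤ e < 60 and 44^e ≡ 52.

6

Baby-step giant-step with m = ceil(sqrt(60)) = 8.
Baby table (44^j mod 61 for j=0..7):
  0:1  1:44  2:45  3:28  4:12  5:40  6:52  7:31
Giant step factor: 44^(-8) ≡ 25 (mod 61).
Scan 52·25^i mod 61 for i = 0, 1, …:
  i=0: 52
Match at i=0, j=6: e = 0·8 + 6 = 6.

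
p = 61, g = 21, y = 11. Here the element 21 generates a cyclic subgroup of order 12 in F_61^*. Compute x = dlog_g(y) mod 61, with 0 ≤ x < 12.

9

Successive powers of 21 modulo 61:
  21^0=1  21^1=21  21^2=14  21^3=50  21^4=13  21^5=29
  21^6=60  21^7=40  21^8=47  21^9=11
So 21^9 ≡ 11 (mod 61), giving x = 9.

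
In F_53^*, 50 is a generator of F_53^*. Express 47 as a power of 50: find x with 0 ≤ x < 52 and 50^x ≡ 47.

Baby-step giant-step with m = ceil(sqrt(52)) = 8.
Baby table (50^j mod 53 for j=0..7):
  0:1  1:50  2:9  3:26  4:28  5:22  6:40  7:39
Giant step factor: 50^(-8) ≡ 24 (mod 53).
Scan 47·24^i mod 53 for i = 0, 1, …:
  i=0: 47   i=1: 15   i=2: 42   i=3: 1
Match at i=3, j=0: x = 3·8 + 0 = 24.

24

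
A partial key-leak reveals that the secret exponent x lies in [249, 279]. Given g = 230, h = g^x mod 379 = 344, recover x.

Compute 230^249 mod 379 = 183, then multiply by 230 repeatedly:
  230^249=183  230^250=21  230^251=282  230^252=51  230^253=360
  230^254=178  230^255=8  230^256=324  230^257=236  230^258=83
  230^259=140  230^260=364  230^261=340  230^262=126  230^263=176
  230^264=306  230^265=265  230^266=310  230^267=48  230^268=49
  230^269=279  230^270=119  230^271=82  230^272=289  230^273=145
  230^274=377  230^275=298  230^276=320  230^277=74  230^278=344
Found 344 at exponent 278.

278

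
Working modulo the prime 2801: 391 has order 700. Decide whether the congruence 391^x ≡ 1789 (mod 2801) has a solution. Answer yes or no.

no

1789 ∈ ⟨391⟩ iff 1789^700 ≡ 1 (mod 2801), since |⟨391⟩| = 700.
1789^700 mod 2801 = 1543.
Since 1543 ≠ 1, 1789 does not lie in the subgroup.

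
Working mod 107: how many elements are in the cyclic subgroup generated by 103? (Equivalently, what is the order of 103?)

106

The order of 103 must divide p − 1 = 106 = 2 · 53.
Divisors: 1, 2, 53, 106.
Check each in increasing order: 103^1 ≡ 103;  103^2 ≡ 16;  103^53 ≡ 106;  103^106 ≡ 1.
Smallest exponent giving 1 is 106.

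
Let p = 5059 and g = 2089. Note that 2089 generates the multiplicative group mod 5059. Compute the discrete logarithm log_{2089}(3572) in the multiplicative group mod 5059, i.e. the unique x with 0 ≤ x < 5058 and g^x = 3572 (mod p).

Baby-step giant-step with m = ceil(sqrt(5058)) = 72.
Baby table (2089^j mod 5059 for j=0..71):
  0:1  1:2089  2:3063  3:4031  4:2583  5:2993  6:4512  7:651
  8:4127  9:767  10:3619  11:1945  12:728  13:3092  14:3904  15:348
  16:3535  17:3534  18:1445  19:3441  20:4469  21:1886  22:3952  23:4499
  24:3848  25:4780  26:4013  27:394  28:3508  29:2780  30:4747  31:843
  32:495  33:2019  34:3544  35:2099  36:3717  37:4307  38:2421  39:3528
  40:4088  41:240  42:519  43:1565  44:1171  45:2722  46:5001  47:254
  48:4470  49:3975  50:1956  51:3471  52:1372  53:2714  54:3466  55:1045
  56:2576  57:3547  58:3307  59:2788  60:1223  61:52  62:2389  63:2447
  64:2193  65:2782  66:3866  67:1910  68:3498  69:2126  70:4471  71:1005
Giant step factor: 2089^(-72) ≡ 2403 (mod 5059).
Scan 3572·2403^i mod 5059 for i = 0, 1, …:
  i=0: 3572   i=1: 3452   i=2: 3455   i=3: 546
  i=4: 1757   i=5: 2865   i=6: 4355   i=7: 3053
  i=8: 809   i=9: 1371     …   i=45: 3144
  i=46: 1945
Match at i=46, j=11: x = 46·72 + 11 = 3323.

3323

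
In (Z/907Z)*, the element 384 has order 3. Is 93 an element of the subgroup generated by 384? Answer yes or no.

no

⟨384⟩ has order 3; its elements mod 907 are {1, 384, 522}.
93 is not in this set.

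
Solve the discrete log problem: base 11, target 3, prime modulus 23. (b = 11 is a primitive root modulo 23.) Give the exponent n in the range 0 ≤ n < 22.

Successive powers of 11 modulo 23:
  11^0=1  11^1=11  11^2=6  11^3=20  11^4=13  11^5=5
  11^6=9  11^7=7  11^8=8  11^9=19  11^10=2  11^11=22
  11^12=12  11^13=17  11^14=3
So 11^14 ≡ 3 (mod 23), giving n = 14.

14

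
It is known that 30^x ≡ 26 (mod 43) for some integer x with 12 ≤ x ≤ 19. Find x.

Compute 30^12 mod 43 = 41, then multiply by 30 repeatedly:
  30^12=41  30^13=26
Found 26 at exponent 13.

13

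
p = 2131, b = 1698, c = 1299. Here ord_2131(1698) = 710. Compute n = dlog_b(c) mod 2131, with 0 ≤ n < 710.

Baby-step giant-step with m = ceil(sqrt(710)) = 27.
Baby table (1698^j mod 2131 for j=0..26):
  0:1  1:1698  2:2092  3:1970  4:1521  5:2017  6:349  7:184
  8:1306  9:1348  10:210  11:703  12:334  13:286  14:1891  15:1632
  16:836  17:282  18:1492  19:1788  20:1480  21:591  22:1948  23:392
  24:744  25:1760  26:818
Giant step factor: 1698^(-27) ≡ 1955 (mod 2131).
Scan 1299·1955^i mod 2131 for i = 0, 1, …:
  i=0: 1299   i=1: 1524   i=2: 282
Match at i=2, j=17: n = 2·27 + 17 = 71.

71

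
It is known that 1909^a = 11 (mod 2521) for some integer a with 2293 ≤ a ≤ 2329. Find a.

Compute 1909^2293 mod 2521 = 1652, then multiply by 1909 repeatedly:
  1909^2293=1652  1909^2294=2418  1909^2295=11
Found 11 at exponent 2295.

2295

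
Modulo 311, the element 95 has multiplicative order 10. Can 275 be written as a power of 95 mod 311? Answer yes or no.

yes

275 ∈ ⟨95⟩ iff 275^10 ≡ 1 (mod 311), since |⟨95⟩| = 10.
275^10 mod 311 = 1.
Since 1 = 1, 275 lies in the subgroup.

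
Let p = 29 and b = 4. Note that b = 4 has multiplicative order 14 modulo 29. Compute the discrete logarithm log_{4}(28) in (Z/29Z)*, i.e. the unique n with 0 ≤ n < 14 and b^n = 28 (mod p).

Successive powers of 4 modulo 29:
  4^0=1  4^1=4  4^2=16  4^3=6  4^4=24  4^5=9
  4^6=7  4^7=28
So 4^7 ≡ 28 (mod 29), giving n = 7.

7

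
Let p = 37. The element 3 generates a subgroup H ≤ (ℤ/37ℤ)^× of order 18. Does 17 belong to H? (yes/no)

⟨3⟩ has order 18; its elements mod 37 are {1, 3, 4, 7, 9, 10, 11, 12, 16, 21, 25, 26, 27, 28, 30, 33, 34, 36}.
17 is not in this set.

no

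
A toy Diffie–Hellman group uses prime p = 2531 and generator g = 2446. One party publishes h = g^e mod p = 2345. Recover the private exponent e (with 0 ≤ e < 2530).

2237

Baby-step giant-step with m = ceil(sqrt(2530)) = 51.
Baby table (2446^j mod 2531 for j=0..50):
  0:1  1:2446  2:2163  3:908  4:1281  5:2479  6:1889  7:1419
  8:873  9:1725  10:173  11:481  12:2142  13:162  14:1416  15:1128
  16:298  17:2511  18:1700  19:2298  20:2088  21:2221  22:1040  23:185
  24:1992  25:257  26:934  27:1602  28:504  29:187  30:1822  31:2052
  32:219  33:1633  34:400  35:1434  36:2129  37:1267  38:1138  39:1979
  40:1362  41:656  42:2453  43:1568  44:863  45:44  46:1322  47:1525
  48:1987  49:682  50:243
Giant step factor: 2446^(-51) ≡ 2332 (mod 2531).
Scan 2345·2332^i mod 2531 for i = 0, 1, …:
  i=0: 2345   i=1: 1580   i=2: 1955   i=3: 729
  i=4: 1727   i=5: 543   i=6: 776   i=7: 2498
  i=8: 1505   i=9: 1694     …   i=42: 568
  i=43: 863
Match at i=43, j=44: e = 43·51 + 44 = 2237.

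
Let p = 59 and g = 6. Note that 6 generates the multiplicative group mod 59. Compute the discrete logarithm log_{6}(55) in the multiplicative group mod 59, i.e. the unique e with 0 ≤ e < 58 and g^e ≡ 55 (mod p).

Baby-step giant-step with m = ceil(sqrt(58)) = 8.
Baby table (6^j mod 59 for j=0..7):
  0:1  1:6  2:36  3:39  4:57  5:47  6:46  7:40
Giant step factor: 6^(-8) ≡ 15 (mod 59).
Scan 55·15^i mod 59 for i = 0, 1, …:
  i=0: 55   i=1: 58   i=2: 44   i=3: 11
  i=4: 47
Match at i=4, j=5: e = 4·8 + 5 = 37.

37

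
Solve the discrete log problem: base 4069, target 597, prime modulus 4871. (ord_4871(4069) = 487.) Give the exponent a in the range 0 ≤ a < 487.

8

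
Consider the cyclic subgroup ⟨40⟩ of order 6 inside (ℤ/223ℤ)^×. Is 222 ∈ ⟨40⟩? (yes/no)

⟨40⟩ has order 6; its elements mod 223 are {1, 39, 40, 183, 184, 222}.
222 is in this set.

yes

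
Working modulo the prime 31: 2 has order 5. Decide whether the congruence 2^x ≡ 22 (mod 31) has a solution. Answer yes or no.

no

⟨2⟩ has order 5; its elements mod 31 are {1, 2, 4, 8, 16}.
22 is not in this set.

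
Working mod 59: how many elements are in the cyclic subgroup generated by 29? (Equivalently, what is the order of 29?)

29

The order of 29 must divide p − 1 = 58 = 2 · 29.
Divisors: 1, 2, 29, 58.
Check each in increasing order: 29^1 ≡ 29;  29^2 ≡ 15;  29^29 ≡ 1.
Smallest exponent giving 1 is 29.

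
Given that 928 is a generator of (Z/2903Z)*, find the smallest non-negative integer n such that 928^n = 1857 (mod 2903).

2443

Baby-step giant-step with m = ceil(sqrt(2902)) = 54.
Baby table (928^j mod 2903 for j=0..53):
  0:1  1:928  2:1896  3:270  4:902  5:992  6:325  7:2591
  8:764  9:660  10:2850  11:167  12:1117  13:205  14:1545  15:2581
  16:193  17:2021  18:150  19:2759  20:2809  21:2761  22:1762  23:747
  24:2302  25:2551  26:1383  27:298  28:759  29:1826  30:2079  31:1720
  32:2413  33:1051  34:2823  35:1238  36:2179  37:1624  38:415  39:1924
  40:127  41:1736  42:2746  43:2357  44:1337  45:1155  46:633  47:1018
  48:1229  49:2536  50:1978  51:888  52:2515  53:2811
Giant step factor: 928^(-54) ≡ 2715 (mod 2903).
Scan 1857·2715^i mod 2903 for i = 0, 1, …:
  i=0: 1857   i=1: 2147   i=2: 2784   i=3: 2051
  i=4: 511   i=5: 2634   i=6: 1221   i=7: 2692
  i=8: 1929   i=9: 223     …   i=44: 107
  i=45: 205
Match at i=45, j=13: n = 45·54 + 13 = 2443.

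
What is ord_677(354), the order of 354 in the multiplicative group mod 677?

169

The order of 354 must divide p − 1 = 676 = 2^2 · 13^2.
Divisors: 1, 2, 4, 13, 26, 52, 169, 338, 676.
Check each in increasing order: 354^1 ≡ 354;  354^2 ≡ 71;  354^4 ≡ 302;  354^13 ≡ 246;  354^26 ≡ 263;  354^52 ≡ 115;  354^169 ≡ 1.
Smallest exponent giving 1 is 169.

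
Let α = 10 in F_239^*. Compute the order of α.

7

The order of 10 must divide p − 1 = 238 = 2 · 7 · 17.
Divisors: 1, 2, 7, 14, 17, 34, 119, 238.
Check each in increasing order: 10^1 ≡ 10;  10^2 ≡ 100;  10^7 ≡ 1.
Smallest exponent giving 1 is 7.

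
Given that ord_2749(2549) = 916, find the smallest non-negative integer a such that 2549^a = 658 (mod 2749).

767

Baby-step giant-step with m = ceil(sqrt(916)) = 31.
Baby table (2549^j mod 2749 for j=0..30):
  0:1  1:2549  2:1514  3:2339  4:2279  5:534  6:411  7:270
  8:980  9:1928  10:2009  11:2303  12:1232  13:1010  14:1426  15:696
  16:999  17:877  18:536  19:11  20:549  21:160  22:988  23:328
  24:376  25:1772  26:221  27:2533  28:1965  29:107  30:592
Giant step factor: 2549^(-31) ≡ 1638 (mod 2749).
Scan 658·1638^i mod 2749 for i = 0, 1, …:
  i=0: 658   i=1: 196   i=2: 2164   i=3: 1171
  i=4: 2045   i=5: 1428   i=6: 2414   i=7: 1070
  i=8: 1547   i=9: 2157     …   i=23: 2672
  i=24: 328
Match at i=24, j=23: a = 24·31 + 23 = 767.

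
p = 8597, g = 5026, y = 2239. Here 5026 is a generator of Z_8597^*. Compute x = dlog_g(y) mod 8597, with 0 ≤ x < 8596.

3240

Baby-step giant-step with m = ceil(sqrt(8596)) = 93.
Baby table (5026^j mod 8597 for j=0..92):
  0:1  1:5026  2:2690  3:5456  4:6023  5:1561  6:5122  7:3754
  8:5786  9:5382  10:3770  11:232  12:5437  13:5096  14:2033  15:4622
  16:1078  17:1918  18:2631  19:1220  20:2059  21:6343  22:2242  23:6222
  24:4483  25:7418  26:6276  27:783  28:6529  29:5  30:7936  31:4853
  32:1489  33:4324  34:7805  35:8416  36:1576  37:3139  38:1119  39:1656
  40:1160  41:1394  42:8286  43:1568  44:5916  45:5390  46:993  47:4558
  48:6100  49:1698  50:5924  51:2613  52:5319  53:5221  54:2702  55:5589
  56:3915  57:6854  58:25  59:5292  60:7071  61:7445  62:4426  63:4637
  64:7692  65:7880  66:7098  67:5595  68:8280  69:5800  70:6970  71:7042
  72:7840  73:3789  74:1159  75:4965  76:5596  77:4709  78:8490  79:3829
  80:4468  81:804  82:314  83:4913  84:2154  85:2381  86:8479  87:125
  88:669  89:967  90:2837  91:4936  92:5991
Giant step factor: 5026^(-93) ≡ 3435 (mod 8597).
Scan 2239·3435^i mod 8597 for i = 0, 1, …:
  i=0: 2239   i=1: 5247   i=2: 4133   i=3: 3208
  i=4: 6723   i=5: 1963   i=6: 2857   i=7: 4618
  i=8: 1365   i=9: 3410     …   i=33: 2743
  i=34: 8490
Match at i=34, j=78: x = 34·93 + 78 = 3240.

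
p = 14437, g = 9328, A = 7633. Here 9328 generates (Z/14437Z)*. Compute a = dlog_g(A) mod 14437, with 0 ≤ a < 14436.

Baby-step giant-step with m = ceil(sqrt(14436)) = 121.
Baby table (9328^j mod 14437 for j=0..120):
  0:1  1:9328  2:14222  3:1223  4:2914  5:11358  6:8718  7:12320
  8:2440  9:7608  10:9569  11:10098  12:7156  13:8917  14:6219  15:2966
  16:5556  17:11975  18:3731  19:9598  20:6307  21:921  22:1073  23:4103
  24:297  25:12949  26:8330  27:2306  28:13675  29:9505  30:5023  31:6479
  32:2830  33:7404  34:12341  35:10647  36:3093  37:6378  38:13544  39:245
  40:4314  41:5073  42:10895  43:6517  44:10806  45:13671  46:1067  47:5883
  48:1587  49:5611  50:5283  51:6343  52:4678  53:7770  54:4820  55:4142
  56:3164  57:4564  58:12716  59:456  60:9090  61:3019  62:9082  63:580
  64:10802  65:5233  66:1927  67:991  68:4368  69:3490  70:13722  71:374
  72:9355  73:6212  74:9855  75:7061  76:3414  77:12207  78:2277  79:3029
  80:1303  81:12867  82:8595  83:5499  84:11  85:1549  86:12072  87:13453
  88:3180  89:9442  90:9276  91:5587  92:12403  93:11503  94:4200  95:10019
  96:6531  97:11465  98:10661  99:3752  100:3368  101:1792  102:12167  103:4519
  104:11629  105:10131  106:11803  107:1822  108:3267  109:12506  110:5008  111:10929
  112:6055  113:3496  114:11942  115:13521  116:2256  117:9259  118:5818  119:1621
  120:5149
Giant step factor: 9328^(-121) ≡ 10071 (mod 14437).
Scan 7633·10071^i mod 14437 for i = 0, 1, …:
  i=0: 7633   i=1: 9355
Match at i=1, j=72: a = 1·121 + 72 = 193.

193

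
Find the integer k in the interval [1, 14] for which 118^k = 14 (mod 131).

9

Compute 118^1 mod 131 = 118, then multiply by 118 repeatedly:
  118^1=118  118^2=38  118^3=30  118^4=3  118^5=92
  118^6=114  118^7=90  118^8=9  118^9=14
Found 14 at exponent 9.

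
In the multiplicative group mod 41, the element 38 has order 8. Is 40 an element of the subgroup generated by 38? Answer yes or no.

40 ∈ ⟨38⟩ iff 40^8 ≡ 1 (mod 41), since |⟨38⟩| = 8.
40^8 mod 41 = 1.
Since 1 = 1, 40 lies in the subgroup.

yes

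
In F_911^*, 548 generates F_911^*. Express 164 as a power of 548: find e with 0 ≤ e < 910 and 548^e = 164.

Baby-step giant-step with m = ceil(sqrt(910)) = 31.
Baby table (548^j mod 911 for j=0..30):
  0:1  1:548  2:585  3:819  4:600  5:840  6:265  7:371
  8:155  9:217  10:486  11:316  12:78  13:838  14:80  15:112
  16:339  17:839  18:628  19:697  20:247  21:528  22:557  23:51
  24:618  25:683  26:774  27:537  28:23  29:761  30:701
Giant step factor: 548^(-31) ≡ 220 (mod 911).
Scan 164·220^i mod 911 for i = 0, 1, …:
  i=0: 164   i=1: 551   i=2: 57   i=3: 697
Match at i=3, j=19: e = 3·31 + 19 = 112.

112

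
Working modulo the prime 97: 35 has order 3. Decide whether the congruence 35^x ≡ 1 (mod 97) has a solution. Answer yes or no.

1 ∈ ⟨35⟩ iff 1^3 ≡ 1 (mod 97), since |⟨35⟩| = 3.
1^3 mod 97 = 1.
Since 1 = 1, 1 lies in the subgroup.

yes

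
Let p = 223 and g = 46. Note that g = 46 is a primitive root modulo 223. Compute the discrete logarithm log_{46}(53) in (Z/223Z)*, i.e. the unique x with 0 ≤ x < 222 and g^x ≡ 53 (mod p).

Baby-step giant-step with m = ceil(sqrt(222)) = 15.
Baby table (46^j mod 223 for j=0..14):
  0:1  1:46  2:109  3:108  4:62  5:176  6:68  7:6
  8:53  9:208  10:202  11:149  12:164  13:185  14:36
Giant step factor: 46^(-15) ≡ 54 (mod 223).
Scan 53·54^i mod 223 for i = 0, 1, …:
  i=0: 53
Match at i=0, j=8: x = 0·15 + 8 = 8.

8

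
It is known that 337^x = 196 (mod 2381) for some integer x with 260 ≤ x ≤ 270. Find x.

Compute 337^260 mod 2381 = 2374, then multiply by 337 repeatedly:
  337^260=2374  337^261=22  337^262=271  337^263=849  337^264=393
  337^265=1486  337^266=772  337^267=635  337^268=2086  337^269=587
  337^270=196
Found 196 at exponent 270.

270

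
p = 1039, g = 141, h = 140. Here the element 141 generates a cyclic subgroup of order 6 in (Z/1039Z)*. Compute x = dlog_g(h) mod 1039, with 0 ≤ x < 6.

2

Successive powers of 141 modulo 1039:
  141^0=1  141^1=141  141^2=140
So 141^2 ≡ 140 (mod 1039), giving x = 2.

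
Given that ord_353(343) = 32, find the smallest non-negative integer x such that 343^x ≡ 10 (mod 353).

Successive powers of 343 modulo 353:
  343^0=1  343^1=343  343^2=100  343^3=59  343^4=116  343^5=252
  343^6=304  343^7=137  343^8=42  343^9=286  343^10=317  343^11=7
  343^12=283  343^13=347  343^14=60  343^15=106  343^16=352  343^17=10
So 343^17 ≡ 10 (mod 353), giving x = 17.

17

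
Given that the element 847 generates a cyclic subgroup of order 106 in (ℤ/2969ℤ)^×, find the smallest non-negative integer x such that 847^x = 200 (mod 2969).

Baby-step giant-step with m = ceil(sqrt(106)) = 11.
Baby table (847^j mod 2969 for j=0..10):
  0:1  1:847  2:1880  3:976  4:1290  5:38  6:2496  7:184
  8:1460  9:1516  10:1444
Giant step factor: 847^(-11) ≡ 167 (mod 2969).
Scan 200·167^i mod 2969 for i = 0, 1, …:
  i=0: 200   i=1: 741   i=2: 2018   i=3: 1509
  i=4: 2607   i=5: 1895   i=6: 1751   i=7: 1455
  i=8: 2496
Match at i=8, j=6: x = 8·11 + 6 = 94.

94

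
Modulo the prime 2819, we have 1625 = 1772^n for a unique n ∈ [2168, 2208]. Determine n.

Compute 1772^2168 mod 2819 = 379, then multiply by 1772 repeatedly:
  1772^2168=379  1772^2169=666  1772^2170=1810  1772^2171=2117  1772^2172=2054
  1772^2173=359  1772^2174=1873  1772^2175=993  1772^2176=540  1772^2177=1239
  1772^2178=2326  1772^2179=294  1772^2180=2272  1772^2181=452  1772^2182=348
  1772^2183=2114  1772^2184=2376  1772^2185=1505  1772^2186=86  1772^2187=166
  1772^2188=976  1772^2189=1425  1772^2190=2095  1772^2191=2536  1772^2192=306
  1772^2193=984  1772^2194=1506  1772^2195=1858  1772^2196=2603  1772^2197=632
  1772^2198=761  1772^2199=1010  1772^2200=2474  1772^2201=383  1772^2202=2116
  1772^2203=282  1772^2204=741  1772^2205=2217  1772^2206=1657  1772^2207=1625
Found 1625 at exponent 2207.

2207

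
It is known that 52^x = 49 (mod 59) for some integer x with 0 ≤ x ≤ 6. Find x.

2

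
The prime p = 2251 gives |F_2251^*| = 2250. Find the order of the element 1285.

1125

The order of 1285 must divide p − 1 = 2250 = 2 · 3^2 · 5^3.
Divisors: 1, 2, 3, 5, 6, 9, 10, 15, 18, 25, 30, 45, 50, 75, 90, 125, 150, 225, 250, 375, 450, 750, 1125, 2250.
Check each in increasing order: 1285^1 ≡ 1285;  1285^2 ≡ 1242;  1285^3 ≡ 11;  1285^5 ≡ 156;  1285^6 ≡ 121;  1285^9 ≡ 1331;  1285^10 ≡ 1826;  1285^15 ≡ 1230;  1285^18 ≡ 24;  1285^25 ≡ 1733;  1285^30 ≡ 228;  1285^45 ≡ 1316;  1285^50 ≡ 455;  1285^75 ≡ 665;  1285^90 ≡ 837;  1285^125 ≡ 941;  1285^150 ≡ 1029;  1285^225 ≡ 2232;  1285^250 ≡ 838;  1285^375 ≡ 708;  1285^450 ≡ 361;  1285^750 ≡ 1542;  1285^1125 ≡ 1.
Smallest exponent giving 1 is 1125.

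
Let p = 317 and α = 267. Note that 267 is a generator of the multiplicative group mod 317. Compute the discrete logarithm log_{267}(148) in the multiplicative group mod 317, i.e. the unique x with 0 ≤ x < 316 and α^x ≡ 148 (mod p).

Baby-step giant-step with m = ceil(sqrt(316)) = 18.
Baby table (267^j mod 317 for j=0..17):
  0:1  1:267  2:281  3:215  4:28  5:185  6:260  7:314
  8:150  9:108  10:306  11:233  12:79  13:171  14:9  15:184
  16:310  17:33
Giant step factor: 267^(-18) ≡ 39 (mod 317).
Scan 148·39^i mod 317 for i = 0, 1, …:
  i=0: 148   i=1: 66   i=2: 38   i=3: 214
  i=4: 104   i=5: 252   i=6: 1
Match at i=6, j=0: x = 6·18 + 0 = 108.

108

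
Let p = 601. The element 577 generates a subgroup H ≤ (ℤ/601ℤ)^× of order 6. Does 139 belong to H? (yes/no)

⟨577⟩ has order 6; its elements mod 601 are {1, 24, 25, 576, 577, 600}.
139 is not in this set.

no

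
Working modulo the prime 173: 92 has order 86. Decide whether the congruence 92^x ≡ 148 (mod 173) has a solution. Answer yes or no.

yes

148 ∈ ⟨92⟩ iff 148^86 ≡ 1 (mod 173), since |⟨92⟩| = 86.
148^86 mod 173 = 1.
Since 1 = 1, 148 lies in the subgroup.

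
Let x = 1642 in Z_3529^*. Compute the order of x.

588

The order of 1642 must divide p − 1 = 3528 = 2^3 · 3^2 · 7^2.
Divisors: 1, 2, 3, 4, 6, 7, 8, 9, 12, 14, 18, 21, 24, 28, 36, 42, 49, 56, 63, 72, 84, 98, 126, 147, 168, 196, 252, 294, 392, 441, 504, 588, 882, 1176, 1764, 3528.
Check each in increasing order: 1642^1 ≡ 1642;  1642^2 ≡ 8;  1642^3 ≡ 2549;  1642^4 ≡ 64;  1642^6 ≡ 512;  1642^7 ≡ 802;  1642^8 ≡ 567;  1642^9 ≡ 2887;  1642^12 ≡ 998;  1642^14 ≡ 926;  1642^18 ≡ 2800;  1642^21 ≡ 1562;  1642^24 ≡ 826;  1642^28 ≡ 3458;  1642^36 ≡ 2091;  1642^42 ≡ 1305;  1642^49 ≡ 2026;  1642^56 ≡ 1512;  1642^63 ≡ 2177;  1642^72 ≡ 3379;  1642^84 ≡ 2047;  1642^98 ≡ 449;  1642^126 ≡ 3411;  1642^147 ≡ 2721;  1642^168 ≡ 1286;  1642^196 ≡ 448;  1642^252 ≡ 3337;  1642^294 ≡ 3528;  1642^392 ≡ 3080;  1642^441 ≡ 808;  1642^504 ≡ 1574;  1642^588 ≡ 1.
Smallest exponent giving 1 is 588.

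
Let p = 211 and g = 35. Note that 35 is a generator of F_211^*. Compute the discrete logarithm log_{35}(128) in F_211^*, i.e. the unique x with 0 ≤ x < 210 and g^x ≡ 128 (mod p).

Baby-step giant-step with m = ceil(sqrt(210)) = 15.
Baby table (35^j mod 211 for j=0..14):
  0:1  1:35  2:170  3:42  4:204  5:177  6:76  7:128
  8:49  9:27  10:101  11:159  12:79  13:22  14:137
Giant step factor: 35^(-15) ≡ 40 (mod 211).
Scan 128·40^i mod 211 for i = 0, 1, …:
  i=0: 128
Match at i=0, j=7: x = 0·15 + 7 = 7.

7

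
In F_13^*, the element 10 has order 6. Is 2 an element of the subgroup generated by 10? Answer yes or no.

2 ∈ ⟨10⟩ iff 2^6 ≡ 1 (mod 13), since |⟨10⟩| = 6.
2^6 mod 13 = 12.
Since 12 ≠ 1, 2 does not lie in the subgroup.

no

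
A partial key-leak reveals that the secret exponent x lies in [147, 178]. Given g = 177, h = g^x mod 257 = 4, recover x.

160

Compute 177^147 mod 257 = 7, then multiply by 177 repeatedly:
  177^147=7  177^148=211  177^149=82  177^150=122  177^151=6
  177^152=34  177^153=107  177^154=178  177^155=152  177^156=176
  177^157=55  177^158=226  177^159=167  177^160=4
Found 4 at exponent 160.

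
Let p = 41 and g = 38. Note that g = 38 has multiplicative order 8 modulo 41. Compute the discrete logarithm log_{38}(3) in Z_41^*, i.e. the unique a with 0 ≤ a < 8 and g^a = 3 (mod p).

5

Successive powers of 38 modulo 41:
  38^0=1  38^1=38  38^2=9  38^3=14  38^4=40  38^5=3
So 38^5 ≡ 3 (mod 41), giving a = 5.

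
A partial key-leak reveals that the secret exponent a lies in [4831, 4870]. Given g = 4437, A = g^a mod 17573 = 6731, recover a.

4851

Compute 4437^4831 mod 17573 = 17141, then multiply by 4437 repeatedly:
  4437^4831=17141  4437^4832=16246  4437^4833=16629  4437^4834=11419  4437^4835=3144
  4437^4836=14539  4437^4837=16633  4437^4838=11594  4437^4839=6407  4437^4840=12318
  4437^4841=2936  4437^4842=5439  4437^4843=5114  4437^4844=4075  4437^4845=15731
  4437^4846=16064  4437^4847=17453  4437^4848=12323  4437^4849=7548  4437^4850=13911
  4437^4851=6731
Found 6731 at exponent 4851.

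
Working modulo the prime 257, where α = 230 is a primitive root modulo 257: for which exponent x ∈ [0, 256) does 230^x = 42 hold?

130

Baby-step giant-step with m = ceil(sqrt(256)) = 16.
Baby table (230^j mod 257 for j=0..15):
  0:1  1:230  2:215  3:106  4:222  5:174  6:185  7:145
  8:197  9:78  10:207  11:65  12:44  13:97  14:208  15:38
Giant step factor: 230^(-16) ≡ 129 (mod 257).
Scan 42·129^i mod 257 for i = 0, 1, …:
  i=0: 42   i=1: 21   i=2: 139   i=3: 198
  i=4: 99   i=5: 178   i=6: 89   i=7: 173
  i=8: 215
Match at i=8, j=2: x = 8·16 + 2 = 130.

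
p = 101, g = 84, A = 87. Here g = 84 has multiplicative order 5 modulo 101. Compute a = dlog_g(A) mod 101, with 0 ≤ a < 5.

Successive powers of 84 modulo 101:
  84^0=1  84^1=84  84^2=87
So 84^2 ≡ 87 (mod 101), giving a = 2.

2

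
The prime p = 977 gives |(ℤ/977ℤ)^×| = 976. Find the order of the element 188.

122

The order of 188 must divide p − 1 = 976 = 2^4 · 61.
Divisors: 1, 2, 4, 8, 16, 61, 122, 244, 488, 976.
Check each in increasing order: 188^1 ≡ 188;  188^2 ≡ 172;  188^4 ≡ 274;  188^8 ≡ 824;  188^16 ≡ 938;  188^61 ≡ 976;  188^122 ≡ 1.
Smallest exponent giving 1 is 122.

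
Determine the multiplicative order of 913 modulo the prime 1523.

The order of 913 must divide p − 1 = 1522 = 2 · 761.
Divisors: 1, 2, 761, 1522.
Check each in increasing order: 913^1 ≡ 913;  913^2 ≡ 488;  913^761 ≡ 1.
Smallest exponent giving 1 is 761.

761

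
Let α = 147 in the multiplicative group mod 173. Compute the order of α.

172

The order of 147 must divide p − 1 = 172 = 2^2 · 43.
Divisors: 1, 2, 4, 43, 86, 172.
Check each in increasing order: 147^1 ≡ 147;  147^2 ≡ 157;  147^4 ≡ 83;  147^43 ≡ 80;  147^86 ≡ 172;  147^172 ≡ 1.
Smallest exponent giving 1 is 172.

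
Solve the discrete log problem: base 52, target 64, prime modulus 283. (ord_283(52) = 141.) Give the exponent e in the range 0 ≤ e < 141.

84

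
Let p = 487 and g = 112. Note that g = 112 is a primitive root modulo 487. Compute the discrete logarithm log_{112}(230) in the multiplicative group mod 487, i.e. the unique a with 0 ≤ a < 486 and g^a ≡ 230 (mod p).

Baby-step giant-step with m = ceil(sqrt(486)) = 23.
Baby table (112^j mod 487 for j=0..22):
  0:1  1:112  2:369  3:420  4:288  5:114  6:106  7:184
  8:154  9:203  10:334  11:396  12:35  13:24  14:253  15:90
  16:340  17:94  18:301  19:109  20:33  21:287  22:2
Giant step factor: 112^(-23) ≡ 437 (mod 487).
Scan 230·437^i mod 487 for i = 0, 1, …:
  i=0: 230   i=1: 188   i=2: 340
Match at i=2, j=16: a = 2·23 + 16 = 62.

62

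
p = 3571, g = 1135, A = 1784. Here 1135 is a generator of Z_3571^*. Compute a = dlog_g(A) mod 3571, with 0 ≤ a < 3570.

2023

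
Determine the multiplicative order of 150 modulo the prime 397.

The order of 150 must divide p − 1 = 396 = 2^2 · 3^2 · 11.
Divisors: 1, 2, 3, 4, 6, 9, 11, 12, 18, 22, 33, 36, 44, 66, 99, 132, 198, 396.
Check each in increasing order: 150^1 ≡ 150;  150^2 ≡ 268;  150^3 ≡ 103;  150^4 ≡ 364;  150^6 ≡ 287;  150^9 ≡ 183;  150^11 ≡ 213;  150^12 ≡ 190;  150^18 ≡ 141;  150^22 ≡ 111;  150^33 ≡ 220;  150^36 ≡ 31;  150^44 ≡ 14;  150^66 ≡ 363;  150^99 ≡ 63;  150^132 ≡ 362;  150^198 ≡ 396;  150^396 ≡ 1.
Smallest exponent giving 1 is 396.

396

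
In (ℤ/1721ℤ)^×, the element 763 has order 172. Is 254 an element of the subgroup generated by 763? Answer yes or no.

yes

254 ∈ ⟨763⟩ iff 254^172 ≡ 1 (mod 1721), since |⟨763⟩| = 172.
254^172 mod 1721 = 1.
Since 1 = 1, 254 lies in the subgroup.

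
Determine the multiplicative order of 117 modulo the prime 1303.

651

The order of 117 must divide p − 1 = 1302 = 2 · 3 · 7 · 31.
Divisors: 1, 2, 3, 6, 7, 14, 21, 31, 42, 62, 93, 186, 217, 434, 651, 1302.
Check each in increasing order: 117^1 ≡ 117;  117^2 ≡ 659;  117^3 ≡ 226;  117^6 ≡ 259;  117^7 ≡ 334;  117^14 ≡ 801;  117^21 ≡ 419;  117^31 ≡ 77;  117^42 ≡ 959;  117^62 ≡ 717;  117^93 ≡ 483;  117^186 ≡ 52;  117^217 ≡ 95;  117^434 ≡ 1207;  117^651 ≡ 1.
Smallest exponent giving 1 is 651.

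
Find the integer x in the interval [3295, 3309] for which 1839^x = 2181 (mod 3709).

Compute 1839^3295 mod 3709 = 2706, then multiply by 1839 repeatedly:
  1839^3295=2706  1839^3296=2565  1839^3297=2896  1839^3298=3329  1839^3299=2181
Found 2181 at exponent 3299.

3299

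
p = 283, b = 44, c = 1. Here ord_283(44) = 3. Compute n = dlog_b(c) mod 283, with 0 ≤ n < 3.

Successive powers of 44 modulo 283:
  44^0=1
So 44^0 ≡ 1 (mod 283), giving n = 0.

0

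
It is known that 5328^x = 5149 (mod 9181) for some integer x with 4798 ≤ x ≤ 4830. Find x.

4798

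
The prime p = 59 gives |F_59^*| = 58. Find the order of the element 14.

58

The order of 14 must divide p − 1 = 58 = 2 · 29.
Divisors: 1, 2, 29, 58.
Check each in increasing order: 14^1 ≡ 14;  14^2 ≡ 19;  14^29 ≡ 58;  14^58 ≡ 1.
Smallest exponent giving 1 is 58.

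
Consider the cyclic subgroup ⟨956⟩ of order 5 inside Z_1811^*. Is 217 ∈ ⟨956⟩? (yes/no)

no

217 ∈ ⟨956⟩ iff 217^5 ≡ 1 (mod 1811), since |⟨956⟩| = 5.
217^5 mod 1811 = 142.
Since 142 ≠ 1, 217 does not lie in the subgroup.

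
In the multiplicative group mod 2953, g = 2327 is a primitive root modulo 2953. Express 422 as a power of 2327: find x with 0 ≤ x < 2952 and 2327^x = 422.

321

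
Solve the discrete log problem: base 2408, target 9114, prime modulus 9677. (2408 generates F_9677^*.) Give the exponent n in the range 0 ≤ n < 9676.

Baby-step giant-step with m = ceil(sqrt(9676)) = 99.
Baby table (2408^j mod 9677 for j=0..98):
  0:1  1:2408  2:1941  3:9614  4:3128  5:3518  6:3969  7:6153
  8:937  9:1555  10:9118  11:8708  12:8482  13:6186  14:2985  15:7546
  16:7039  17:5485  18:8452  19:1685  20:2817  21:9436  22:292  23:6392
  24:5506  25:958  26:3738  27:1494  28:7385  29:6431  30:2648  31:8918
  32:1281  33:7362  34:9109  35:6390  36:690  37:6753  38:3864  39:4915
  40:349  41:8170  42:19  43:7044  44:7848  45:8480  46:1370  47:8780
  48:7672  49:783  50:8126  51:514  52:8733  53:943  54:6326  55:1410
  56:8330  57:7896  58:7940  59:7445  60:5756  61:2984  62:5138  63:5098
  64:5548  65:5324  66:7844  67:8525  68:3283  69:9032  70:4837  71:6065
  72:1927  73:4933  74:4985  75:4400  76:8562  77:5286  78:3433  79:2506
  80:5677  81:6292  82:6631  83:398  84:361  85:8035  86:3957  87:6288
  88:6676  89:2311  90:613  91:5200  92:9239  93:89  94:1418  95:8240
  96:4070  97:7436  98:3438
Giant step factor: 2408^(-99) ≡ 7932 (mod 9677).
Scan 9114·7932^i mod 9677 for i = 0, 1, …:
  i=0: 9114   i=1: 5058   i=2: 8891   i=3: 7113
  i=4: 3406   i=5: 7885   i=6: 1369   i=7: 1314
  i=8: 519   i=9: 3983     …   i=67: 7510
  i=68: 7385
Match at i=68, j=28: n = 68·99 + 28 = 6760.

6760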